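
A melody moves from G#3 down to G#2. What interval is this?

P8

Descending from G#3 to G#2 is the same interval as ascending G#2 to G#3.
G to G is the same letter name, plus an octave — that makes it an octave of some quality.
G#2 to G#3 is 12 semitones, matching the perfect octave exactly, so the quality is perfect.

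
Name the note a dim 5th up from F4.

Counting five letter names up from F lands on C.
A diminished fifth is 6 semitones; 6 semitones up from F4 gives Cb5.

Cb5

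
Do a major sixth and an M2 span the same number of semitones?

No

A major sixth spans 9 semitones; a major second spans 2 semitones. They differ by 7.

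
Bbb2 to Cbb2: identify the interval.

Descending from Bbb2 to Cbb2 is the same interval as ascending Cbb2 to Bbb2.
C to B spans seven letter names (C-D-E-F-G-A-B) — that makes it a seventh of some quality.
Counting semitones, Cbb2→Bbb2 is 11, which is the major seventh.

major 7th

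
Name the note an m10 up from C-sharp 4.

Counting three letter names plus an octave up from C lands on E.
Moving 15 semitones up from C#4 (the size of a minor tenth) reaches E5.

E 5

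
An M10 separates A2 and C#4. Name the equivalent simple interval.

Take out an octave (7 from the number): 10 − 7 = 3.
So a major tenth is an octave plus a major third. The quality is unchanged.

major 3rd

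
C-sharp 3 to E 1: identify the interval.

M13

Descending from C#3 to E1 is the same interval as ascending E1 to C#3.
E to C spans six letter names (E-F-G-A-B-C), plus an octave, so the interval is some kind of thirteenth.
E1 to C#3 is 21 semitones, matching the major thirteenth exactly, so the quality is major.
(Equivalently, a compound major sixth: a major sixth plus an octave.)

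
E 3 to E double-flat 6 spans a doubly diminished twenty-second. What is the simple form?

dd8

Each octave removed subtracts seven from the number: 22 − 14 = 8.
Quality carries through unchanged, so the simple form is a doubly diminished octave.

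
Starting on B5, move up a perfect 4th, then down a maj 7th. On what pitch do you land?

Up a perfect fourth from B5: E6 (5 semitones up).
E6 down a major seventh → F5 (11 semitones).

F5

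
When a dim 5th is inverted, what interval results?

The rule of nine gives the new number: 9 − 5 = 4, so a fifth becomes a fourth.
Quality inverts too: diminished becomes augmented. That makes the inversion an augmented fourth.

augmented 4th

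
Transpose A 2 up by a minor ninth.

B-flat 3

The ninth's letter: A up two letter names plus an octave → B.
A minor ninth is 13 semitones; 13 semitones up from A2 gives Bb3.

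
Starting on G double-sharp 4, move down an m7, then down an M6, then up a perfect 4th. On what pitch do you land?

G##4 down a minor seventh → A##3 (10 semitones).
A major sixth down from A##3 is C##3.
A perfect fourth up from C##3 is F##3.

F double-sharp 3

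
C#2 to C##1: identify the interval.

Descending from C#2 to C##1 is the same interval as ascending C##1 to C#2.
C to C is the same letter name, plus an octave — that makes it an octave of some quality.
The perfect octave is 12 semitones; here we have 11, one semitone narrower: diminished.

d8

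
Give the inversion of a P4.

Inverted interval numbers add to nine, so a fourth pairs with a fifth (4 + 5 = 9).
The quality also flips — perfect stays perfect — giving a perfect fifth.

perfect 5th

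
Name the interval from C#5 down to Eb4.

Descending from C#5 to Eb4 is the same interval as ascending Eb4 to C#5.
E to C spans six letter names (E-F-G-A-B-C), so the interval is some kind of sixth.
A major sixth would be 9 semitones; Eb4 to C#5 is 10, one semitone wider, so the interval is augmented.

A6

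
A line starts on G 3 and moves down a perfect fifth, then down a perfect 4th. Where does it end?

Down a perfect fifth from G3: C3 (7 semitones down).
Down a perfect fourth from C3: G2 (5 semitones down).

G 2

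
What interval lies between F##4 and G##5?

M9

F to G spans two letter names (F-G), plus an octave — that makes it a ninth of some quality.
F##4 to G##5 is 14 semitones, matching the major ninth exactly, so the quality is major.
(Equivalently, a compound major second: a major second plus an octave.)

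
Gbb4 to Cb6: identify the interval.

augmented eleventh

G to C spans four letter names (G-A-B-C), plus an octave — that makes it an eleventh of some quality.
A perfect eleventh would be 17 semitones; Gbb4 to Cb6 is 18, one semitone wider, so the interval is augmented.
(Equivalently, a compound augmented fourth: an augmented fourth plus an octave.)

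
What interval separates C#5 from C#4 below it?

perfect octave

Descending from C#5 to C#4 is the same interval as ascending C#4 to C#5.
C to C is the same letter name, plus an octave — that makes it an octave of some quality.
Counting semitones, C#4→C#5 is 12, which is the perfect octave.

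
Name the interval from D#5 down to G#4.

perfect fifth

Descending from D#5 to G#4 is the same interval as ascending G#4 to D#5.
G to D spans five letter names (G-A-B-C-D), so the interval is some kind of fifth.
Counting semitones, G#4→D#5 is 7, which is the perfect fifth.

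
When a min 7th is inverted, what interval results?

major 2nd

The rule of nine gives the new number: 9 − 7 = 2, so a seventh becomes a second.
And minor becomes major under inversion, so we get a major second.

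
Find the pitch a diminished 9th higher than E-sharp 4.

Two letters up from E (plus an octave) reaches F.
A diminished ninth spans 12 semitones, so from E#4 the target pitch is F5.

F 5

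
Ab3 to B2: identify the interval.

d7

Descending from Ab3 to B2 is the same interval as ascending B2 to Ab3.
B to A spans seven letter names (B-C-D-E-F-G-A), so the interval is some kind of seventh.
The major seventh is 11 semitones; here we have 9, two semitones narrower: diminished.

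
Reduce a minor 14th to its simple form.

minor seventh

Each octave removed subtracts seven from the number: 14 − 7 = 7.
That makes a minor fourteenth a compound minor seventh — an octave plus a minor seventh.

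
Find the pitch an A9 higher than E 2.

The ninth's letter: E up two letter names plus an octave → F.
An augmented ninth is 15 semitones; 15 semitones up from E2 gives F##3.

F double-sharp 3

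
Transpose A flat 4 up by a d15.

The letter stays A (same as the start), shifted two octaves up.
Moving 23 semitones up from Ab4 (the size of a diminished fifteenth) reaches Abb6.

A double-flat 6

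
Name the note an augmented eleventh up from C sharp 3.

The eleventh's letter: C up four letter names plus an octave → F.
An augmented eleventh spans 18 semitones, so from C#3 the target pitch is F##4.

F double-sharp 4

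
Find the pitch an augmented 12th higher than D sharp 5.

The twelfth's letter: D up five letter names plus an octave → A.
Moving 20 semitones up from D#5 (the size of an augmented twelfth) reaches A##6.

A double-sharp 6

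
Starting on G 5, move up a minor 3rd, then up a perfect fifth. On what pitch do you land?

F 6

Up a minor third from G5: Bb5 (3 semitones up).
Bb5 up a perfect fifth → F6 (7 semitones).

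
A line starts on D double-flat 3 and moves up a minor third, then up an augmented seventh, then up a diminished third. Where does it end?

Up a minor third from Dbb3: Fbb3 (3 semitones up).
Fbb3 up an augmented seventh → Eb4 (12 semitones).
Eb4 up a diminished third → Gbb4 (2 semitones).

G double-flat 4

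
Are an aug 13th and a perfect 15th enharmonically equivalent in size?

No

22 semitones (augmented thirteenth) vs 24 semitones (perfect fifteenth): not equal.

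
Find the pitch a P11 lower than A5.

E4

The eleventh's letter: A down four letter names plus an octave → E.
A perfect eleventh is 17 semitones; 17 semitones down from A5 gives E4.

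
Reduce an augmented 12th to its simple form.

Each octave removed subtracts seven from the number: 12 − 7 = 5.
So an augmented twelfth is an octave plus an augmented fifth. The quality is unchanged.

augmented 5th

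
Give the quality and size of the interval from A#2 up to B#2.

major second

A to B spans two letter names (A-B): a second.
The major second spans 2 semitones, and A#2 to B#2 is exactly 2 semitones — so this is a major second.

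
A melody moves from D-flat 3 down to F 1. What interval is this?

minor thirteenth

Descending from Db3 to F1 is the same interval as ascending F1 to Db3.
F to D spans six letter names (F-G-A-B-C-D), plus an octave: a thirteenth.
A major thirteenth would be 21 semitones, but F1 to Db3 is 20 — one semitone narrower, making it a minor thirteenth.
(Equivalently, a compound minor sixth: a minor sixth plus an octave.)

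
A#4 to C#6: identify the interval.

minor tenth

A to C spans three letter names (A-B-C), plus an octave — that makes it a tenth of some quality.
At 15 semitones, A#4→C#6 falls one short of a major tenth: minor.
(Equivalently, a compound minor third: a minor third plus an octave.)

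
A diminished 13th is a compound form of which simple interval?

Each octave removed subtracts seven from the number: 13 − 7 = 6.
Quality carries through unchanged, so the simple form is a diminished sixth.

diminished 6th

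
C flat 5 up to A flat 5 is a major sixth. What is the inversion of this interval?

m3

The rule of nine gives the new number: 9 − 6 = 3, so a sixth becomes a third.
And major becomes minor under inversion, so we get a minor third.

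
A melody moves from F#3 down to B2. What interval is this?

perfect fifth

Descending from F#3 to B2 is the same interval as ascending B2 to F#3.
B to F spans five letter names (B-C-D-E-F), so the interval is some kind of fifth.
B2 to F#3 is 7 semitones, matching the perfect fifth exactly, so the quality is perfect.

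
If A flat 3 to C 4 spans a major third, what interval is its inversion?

Inverted interval numbers add to nine, so a third pairs with a sixth (3 + 6 = 9).
Quality inverts too: major becomes minor. That makes the inversion a minor sixth.

m6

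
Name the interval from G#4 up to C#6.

P11

G to C spans four letter names (G-A-B-C), plus an octave, so the interval is some kind of eleventh.
Counting semitones, G#4→C#6 is 17, which is the perfect eleventh.
(Equivalently, a compound perfect fourth: a perfect fourth plus an octave.)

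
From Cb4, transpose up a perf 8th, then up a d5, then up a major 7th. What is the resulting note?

Cb4 up a perfect octave → Cb5 (12 semitones).
Up a diminished fifth from Cb5: Gbb5 (6 semitones up).
Up a major seventh from Gbb5: Fb6 (11 semitones up).

Fb6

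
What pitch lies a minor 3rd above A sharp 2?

C sharp 3

Three letter names up from A: C.
A minor third is 3 semitones; 3 semitones up from A#2 gives C#3.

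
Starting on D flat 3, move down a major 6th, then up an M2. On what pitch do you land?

Down a major sixth from Db3: Fb2 (9 semitones down).
A major second up from Fb2 is Gb2.

G flat 2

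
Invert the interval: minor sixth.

Inverted interval numbers add to nine, so a sixth pairs with a third (6 + 3 = 9).
Quality inverts too: minor becomes major. That makes the inversion a major third.

major third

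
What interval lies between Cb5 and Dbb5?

C to D spans two letter names (C-D): a second.
A major second would be 2 semitones, but Cb5 to Dbb5 is 1 — one semitone narrower, making it a minor second.

minor second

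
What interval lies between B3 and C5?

B to C spans two letter names (B-C), plus an octave: a ninth.
A major ninth would be 14 semitones, but B3 to C5 is 13 — one semitone narrower, making it a minor ninth.
(Equivalently, a compound minor second: a minor second plus an octave.)

minor ninth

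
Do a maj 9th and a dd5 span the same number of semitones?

14 semitones (major ninth) vs 5 semitones (doubly diminished fifth): not equal.

No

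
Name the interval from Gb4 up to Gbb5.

diminished 8th

G to G is the same letter name, plus an octave — that makes it an octave of some quality.
The perfect octave is 12 semitones; here we have 11, one semitone narrower: diminished.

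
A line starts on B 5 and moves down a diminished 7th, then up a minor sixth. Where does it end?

Down a diminished seventh from B5: C##5 (9 semitones down).
Up a minor sixth from C##5: A#5 (8 semitones up).

A sharp 5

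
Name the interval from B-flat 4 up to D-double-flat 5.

B to D spans three letter names (B-C-D) — that makes it a third of some quality.
The major third is 4 semitones; here we have 2, two semitones narrower: diminished.

diminished 3rd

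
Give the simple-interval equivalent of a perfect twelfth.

Each octave removed subtracts seven from the number: 12 − 7 = 5.
Quality carries through unchanged, so the simple form is a perfect fifth.

perfect 5th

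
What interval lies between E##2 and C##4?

m13

E to C spans six letter names (E-F-G-A-B-C), plus an octave — that makes it a thirteenth of some quality.
At 20 semitones, E##2→C##4 falls one short of a major thirteenth: minor.
(Equivalently, a compound minor sixth: a minor sixth plus an octave.)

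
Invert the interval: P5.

The rule of nine gives the new number: 9 − 5 = 4, so a fifth becomes a fourth.
The quality also flips — perfect stays perfect — giving a perfect fourth.

P4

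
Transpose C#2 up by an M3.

The third takes the letter from C up to E.
A major third spans 4 semitones, so from C#2 the target pitch is E#2.

E#2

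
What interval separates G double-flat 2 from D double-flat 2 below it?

perfect fourth

Descending from Gbb2 to Dbb2 is the same interval as ascending Dbb2 to Gbb2.
D to G spans four letter names (D-E-F-G), so the interval is some kind of fourth.
Dbb2 to Gbb2 is 5 semitones, matching the perfect fourth exactly, so the quality is perfect.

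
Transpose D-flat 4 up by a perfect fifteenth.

The letter stays D (same as the start), shifted two octaves up.
A perfect fifteenth spans 24 semitones, so from Db4 the target pitch is Db6.

D-flat 6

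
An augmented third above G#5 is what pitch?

Counting three letter names up from G lands on B.
Moving 5 semitones up from G#5 (the size of an augmented third) reaches B##5.

B##5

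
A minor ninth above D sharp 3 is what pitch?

E 4

Two letters up from D (plus an octave) reaches E.
A minor ninth spans 13 semitones, so from D#3 the target pitch is E4.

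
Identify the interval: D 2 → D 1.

perfect 8th

Descending from D2 to D1 is the same interval as ascending D1 to D2.
D to D is the same letter name, plus an octave: an octave.
Counting semitones, D1→D2 is 12, which is the perfect octave.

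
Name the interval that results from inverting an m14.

First reduce the compound minor fourteenth to its simple form, a minor seventh.
The rule of nine gives the new number: 9 − 7 = 2, so a seventh becomes a second.
The quality also flips — minor becomes major — giving a major second.

major second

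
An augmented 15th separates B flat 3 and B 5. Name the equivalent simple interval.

augmented octave

Each octave removed subtracts seven from the number: 15 − 7 = 8.
So an augmented fifteenth is an octave plus an augmented octave. The quality is unchanged.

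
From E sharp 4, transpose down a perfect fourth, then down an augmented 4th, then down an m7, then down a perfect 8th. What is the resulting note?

E#4 down a perfect fourth → B#3 (5 semitones).
Down an augmented fourth from B#3: F#3 (6 semitones down).
Down a minor seventh from F#3: G#2 (10 semitones down).
Down a perfect octave from G#2: G#1 (12 semitones down).

G sharp 1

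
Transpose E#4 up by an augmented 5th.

Counting five letter names up from E lands on B.
An augmented fifth spans 8 semitones, so from E#4 the target pitch is B##4.

B##4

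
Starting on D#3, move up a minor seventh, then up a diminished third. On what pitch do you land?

Up a minor seventh from D#3: C#4 (10 semitones up).
C#4 up a diminished third → Eb4 (2 semitones).

Eb4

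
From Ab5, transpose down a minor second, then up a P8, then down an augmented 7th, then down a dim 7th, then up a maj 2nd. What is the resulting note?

C5

Down a minor second from Ab5: G5 (1 semitone down).
Up a perfect octave from G5: G6 (12 semitones up).
Down an augmented seventh from G6: Abb5 (12 semitones down).
A diminished seventh down from Abb5 is Bb4.
Bb4 up a major second → C5 (2 semitones).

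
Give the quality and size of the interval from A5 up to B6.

major 9th

A to B spans two letter names (A-B), plus an octave, so the interval is some kind of ninth.
A5 to B6 is 14 semitones, matching the major ninth exactly, so the quality is major.
(Equivalently, a compound major second: a major second plus an octave.)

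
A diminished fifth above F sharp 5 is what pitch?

C 6

Counting five letter names up from F lands on C.
A diminished fifth is 6 semitones; 6 semitones up from F#5 gives C6.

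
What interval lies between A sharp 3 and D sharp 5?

A to D spans four letter names (A-B-C-D), plus an octave: an eleventh.
A#3 to D#5 is 17 semitones, matching the perfect eleventh exactly, so the quality is perfect.
(Equivalently, a compound perfect fourth: a perfect fourth plus an octave.)

perfect eleventh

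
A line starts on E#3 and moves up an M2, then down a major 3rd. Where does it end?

D#3

Up a major second from E#3: F##3 (2 semitones up).
F##3 down a major third → D#3 (4 semitones).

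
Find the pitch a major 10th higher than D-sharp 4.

F-double-sharp 5

Counting three letter names plus an octave up from D lands on F.
A major tenth is 16 semitones; 16 semitones up from D#4 gives F##5.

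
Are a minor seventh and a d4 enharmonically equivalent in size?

A minor seventh is 10 semitones but a diminished fourth is 4 semitones — different sizes.

No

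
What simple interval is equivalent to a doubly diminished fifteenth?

doubly diminished 8th

Each octave removed subtracts seven from the number: 15 − 7 = 8.
That makes a doubly diminished fifteenth a compound doubly diminished octave — an octave plus a doubly diminished octave.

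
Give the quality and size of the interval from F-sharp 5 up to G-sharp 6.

F to G spans two letter names (F-G), plus an octave, so the interval is some kind of ninth.
The major ninth spans 14 semitones, and F#5 to G#6 is exactly 14 semitones — so this is a major ninth.
(Equivalently, a compound major second: a major second plus an octave.)

major ninth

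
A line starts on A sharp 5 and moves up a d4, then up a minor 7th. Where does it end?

A#5 up a diminished fourth → D6 (4 semitones).
Up a minor seventh from D6: C7 (10 semitones up).

C 7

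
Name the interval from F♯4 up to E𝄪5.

F to E spans seven letter names (F-G-A-B-C-D-E): a seventh.
A major seventh would be 11 semitones; F#4 to E##5 is 12, one semitone wider, so the interval is augmented.

augmented seventh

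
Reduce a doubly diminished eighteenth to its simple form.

Subtracting seven from the interval number removes an octave: 18 − 14 = 4.
That makes a doubly diminished eighteenth a compound doubly diminished fourth — 2 octaves plus a doubly diminished fourth.

dd4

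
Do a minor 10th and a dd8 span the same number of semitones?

No

A minor tenth is 15 semitones but a doubly diminished octave is 10 semitones — different sizes.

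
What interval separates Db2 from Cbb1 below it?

Descending from Db2 to Cbb1 is the same interval as ascending Cbb1 to Db2.
C to D spans two letter names (C-D), plus an octave: a ninth.
Cbb1 to Db2 spans 15 semitones — one semitone wider than the major ninth (14) — giving an augmented ninth.
(Equivalently, a compound augmented second: an augmented second plus an octave.)

augmented ninth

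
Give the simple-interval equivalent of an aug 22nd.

Subtracting seven from the interval number removes an octave: 22 − 14 = 8.
So an augmented twenty-second is 2 octaves plus an augmented octave. The quality is unchanged.

A8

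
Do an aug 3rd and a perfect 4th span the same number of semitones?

An augmented third = 5 semitones = a perfect fourth; enharmonically equal.

Yes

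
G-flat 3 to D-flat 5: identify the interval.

G to D spans five letter names (G-A-B-C-D), plus an octave — that makes it a twelfth of some quality.
Counting semitones, Gb3→Db5 is 19, which is the perfect twelfth.
(Equivalently, a compound perfect fifth: a perfect fifth plus an octave.)

P12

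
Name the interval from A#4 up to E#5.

P5

A to E spans five letter names (A-B-C-D-E), so the interval is some kind of fifth.
A#4 to E#5 is 7 semitones, matching the perfect fifth exactly, so the quality is perfect.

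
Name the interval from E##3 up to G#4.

d10

E to G spans three letter names (E-F-G), plus an octave — that makes it a tenth of some quality.
E##3 to G#4 spans 14 semitones — two semitones narrower than the major tenth (16) — giving a diminished tenth.
(Equivalently, a compound diminished third: a diminished third plus an octave.)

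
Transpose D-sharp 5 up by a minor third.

The third takes the letter from D up to F.
Moving 3 semitones up from D#5 (the size of a minor third) reaches F#5.

F-sharp 5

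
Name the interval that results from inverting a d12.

First reduce the compound diminished twelfth to its simple form, a diminished fifth.
Interval numbers invert to sum to nine: 5 + 4 = 9, so a fifth inverts to a fourth.
And diminished becomes augmented under inversion, so we get an augmented fourth.

A4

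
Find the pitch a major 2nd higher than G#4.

A#4

The second takes the letter from G up to A.
A major second spans 2 semitones, so from G#4 the target pitch is A#4.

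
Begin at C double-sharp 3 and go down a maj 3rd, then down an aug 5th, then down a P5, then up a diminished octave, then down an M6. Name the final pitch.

B double-flat 1

A major third down from C##3 is A#2.
Down an augmented fifth from A#2: D2 (8 semitones down).
A perfect fifth down from D2 is G1.
A diminished octave up from G1 is Gb2.
A major sixth down from Gb2 is Bbb1.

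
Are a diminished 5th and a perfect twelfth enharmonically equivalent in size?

No

6 semitones (diminished fifth) vs 19 semitones (perfect twelfth): not equal.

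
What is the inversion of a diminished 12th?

augmented 4th

First reduce the compound diminished twelfth to its simple form, a diminished fifth.
Inverted interval numbers add to nine, so a fifth pairs with a fourth (5 + 4 = 9).
Quality inverts too: diminished becomes augmented. That makes the inversion an augmented fourth.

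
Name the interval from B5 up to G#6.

B to G spans six letter names (B-C-D-E-F-G): a sixth.
Counting semitones, B5→G#6 is 9, which is the major sixth.

major 6th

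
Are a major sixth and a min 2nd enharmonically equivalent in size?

A major sixth spans 9 semitones; a minor second spans 1 semitone. They differ by 8.

No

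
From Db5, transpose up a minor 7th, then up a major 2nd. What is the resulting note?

Db5 up a minor seventh → Cb6 (10 semitones).
A major second up from Cb6 is Db6.

Db6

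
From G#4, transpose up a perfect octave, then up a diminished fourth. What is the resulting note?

G#4 up a perfect octave → G#5 (12 semitones).
Up a diminished fourth from G#5: C6 (4 semitones up).

C6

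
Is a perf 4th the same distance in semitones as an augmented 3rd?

Yes

A perfect fourth spans 5 semitones, and an augmented third also spans 5 semitones — they're enharmonic.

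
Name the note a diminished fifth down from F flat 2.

B flat 1

Five letter names down from F: B.
A diminished fifth is 6 semitones; 6 semitones down from Fb2 gives Bb1.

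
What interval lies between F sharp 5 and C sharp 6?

perfect fifth

F to C spans five letter names (F-G-A-B-C): a fifth.
F#5 to C#6 is 7 semitones, matching the perfect fifth exactly, so the quality is perfect.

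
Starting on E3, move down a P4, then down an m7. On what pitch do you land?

A perfect fourth down from E3 is B2.
A minor seventh down from B2 is C#2.

C#2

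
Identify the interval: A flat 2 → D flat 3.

P4

A to D spans four letter names (A-B-C-D): a fourth.
Ab2 to Db3 is 5 semitones, matching the perfect fourth exactly, so the quality is perfect.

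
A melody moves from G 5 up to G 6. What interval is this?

perfect 8th

G to G is the same letter name, plus an octave: an octave.
Counting semitones, G5→G6 is 12, which is the perfect octave.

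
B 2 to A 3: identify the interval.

B to A spans seven letter names (B-C-D-E-F-G-A): a seventh.
B2 to A3 is 10 semitones, a half step short of the major seventh (11), so this is minor.

minor seventh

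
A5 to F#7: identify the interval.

major thirteenth

A to F spans six letter names (A-B-C-D-E-F), plus an octave, so the interval is some kind of thirteenth.
Counting semitones, A5→F#7 is 21, which is the major thirteenth.
(Equivalently, a compound major sixth: a major sixth plus an octave.)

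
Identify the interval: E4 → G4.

m3

E to G spans three letter names (E-F-G): a third.
A major third would be 4 semitones, but E4 to G4 is 3 — one semitone narrower, making it a minor third.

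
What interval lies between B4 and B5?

perfect 8th

B to B is the same letter name, plus an octave: an octave.
Counting semitones, B4→B5 is 12, which is the perfect octave.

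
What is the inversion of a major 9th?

First reduce the compound major ninth to its simple form, a major second.
The rule of nine gives the new number: 9 − 2 = 7, so a second becomes a seventh.
Quality inverts too: major becomes minor. That makes the inversion a minor seventh.

minor 7th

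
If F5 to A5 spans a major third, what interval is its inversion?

m6

Inverted interval numbers add to nine, so a third pairs with a sixth (3 + 6 = 9).
Quality inverts too: major becomes minor. That makes the inversion a minor sixth.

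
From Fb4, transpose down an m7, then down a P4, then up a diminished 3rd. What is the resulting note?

A minor seventh down from Fb4 is Gb3.
Down a perfect fourth from Gb3: Db3 (5 semitones down).
A diminished third up from Db3 is Fbb3.

Fbb3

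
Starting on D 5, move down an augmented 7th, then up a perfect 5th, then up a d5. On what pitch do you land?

F double-flat 5

Down an augmented seventh from D5: Ebb4 (12 semitones down).
Ebb4 up a perfect fifth → Bbb4 (7 semitones).
A diminished fifth up from Bbb4 is Fbb5.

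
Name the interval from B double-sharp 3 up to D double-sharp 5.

minor tenth

B to D spans three letter names (B-C-D), plus an octave — that makes it a tenth of some quality.
A major tenth would be 16 semitones, but B##3 to D##5 is 15 — one semitone narrower, making it a minor tenth.
(Equivalently, a compound minor third: a minor third plus an octave.)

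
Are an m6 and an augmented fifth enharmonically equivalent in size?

Yes

A minor sixth spans 8 semitones, and an augmented fifth also spans 8 semitones — they're enharmonic.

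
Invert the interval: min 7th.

major 2nd

Inverted interval numbers add to nine, so a seventh pairs with a second (7 + 2 = 9).
The quality also flips — minor becomes major — giving a major second.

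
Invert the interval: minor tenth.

First reduce the compound minor tenth to its simple form, a minor third.
Inverted interval numbers add to nine, so a third pairs with a sixth (3 + 6 = 9).
Quality inverts too: minor becomes major. That makes the inversion a major sixth.

major 6th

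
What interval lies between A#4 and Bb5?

d9

A to B spans two letter names (A-B), plus an octave — that makes it a ninth of some quality.
A major ninth would be 14 semitones; A#4 to Bb5 is 12, two semitones narrower, so the interval is diminished.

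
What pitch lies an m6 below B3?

D#3

Counting six letter names down from B lands on D.
Moving 8 semitones down from B3 (the size of a minor sixth) reaches D#3.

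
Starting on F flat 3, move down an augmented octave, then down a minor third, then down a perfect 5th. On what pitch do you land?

G double-flat 1

An augmented octave down from Fb3 is Fbb2.
Down a minor third from Fbb2: Dbb2 (3 semitones down).
Down a perfect fifth from Dbb2: Gbb1 (7 semitones down).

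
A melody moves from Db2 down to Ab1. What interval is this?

Descending from Db2 to Ab1 is the same interval as ascending Ab1 to Db2.
A to D spans four letter names (A-B-C-D), so the interval is some kind of fourth.
Ab1 to Db2 is 5 semitones, matching the perfect fourth exactly, so the quality is perfect.

P4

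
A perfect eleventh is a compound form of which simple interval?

Subtracting seven from the interval number removes an octave: 11 − 7 = 4.
Quality carries through unchanged, so the simple form is a perfect fourth.

perfect 4th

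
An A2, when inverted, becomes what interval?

diminished seventh

Interval numbers invert to sum to nine: 2 + 7 = 9, so a second inverts to a seventh.
Quality inverts too: augmented becomes diminished. That makes the inversion a diminished seventh.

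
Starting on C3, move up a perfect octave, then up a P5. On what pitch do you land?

G4

A perfect octave up from C3 is C4.
Up a perfect fifth from C4: G4 (7 semitones up).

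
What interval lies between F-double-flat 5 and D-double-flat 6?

major sixth

F to D spans six letter names (F-G-A-B-C-D), so the interval is some kind of sixth.
Fbb5 to Dbb6 is 9 semitones, matching the major sixth exactly, so the quality is major.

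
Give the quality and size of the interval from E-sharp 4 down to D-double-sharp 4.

minor second

Descending from E#4 to D##4 is the same interval as ascending D##4 to E#4.
D to E spans two letter names (D-E), so the interval is some kind of second.
D##4 to E#4 is 1 semitone, a half step short of the major second (2), so this is minor.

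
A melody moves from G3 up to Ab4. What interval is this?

G to A spans two letter names (G-A), plus an octave, so the interval is some kind of ninth.
At 13 semitones, G3→Ab4 falls one short of a major ninth: minor.
(Equivalently, a compound minor second: a minor second plus an octave.)

minor 9th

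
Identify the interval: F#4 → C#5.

F to C spans five letter names (F-G-A-B-C), so the interval is some kind of fifth.
The perfect fifth spans 7 semitones, and F#4 to C#5 is exactly 7 semitones — so this is a perfect fifth.

perfect fifth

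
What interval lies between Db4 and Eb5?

D to E spans two letter names (D-E), plus an octave, so the interval is some kind of ninth.
Db4 to Eb5 is 14 semitones, matching the major ninth exactly, so the quality is major.
(Equivalently, a compound major second: a major second plus an octave.)

M9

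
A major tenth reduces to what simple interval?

Subtracting seven from the interval number removes an octave: 10 − 7 = 3.
Quality carries through unchanged, so the simple form is a major third.

major 3rd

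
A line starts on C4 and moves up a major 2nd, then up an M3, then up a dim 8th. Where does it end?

Up a major second from C4: D4 (2 semitones up).
Up a major third from D4: F#4 (4 semitones up).
F#4 up a diminished octave → F5 (11 semitones).

F5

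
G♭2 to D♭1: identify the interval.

perfect 11th

Descending from Gb2 to Db1 is the same interval as ascending Db1 to Gb2.
D to G spans four letter names (D-E-F-G), plus an octave — that makes it an eleventh of some quality.
The perfect eleventh spans 17 semitones, and Db1 to Gb2 is exactly 17 semitones — so this is a perfect eleventh.
(Equivalently, a compound perfect fourth: a perfect fourth plus an octave.)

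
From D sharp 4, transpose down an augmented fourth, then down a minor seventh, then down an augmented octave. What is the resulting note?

An augmented fourth down from D#4 is A3.
A3 down a minor seventh → B2 (10 semitones).
An augmented octave down from B2 is Bb1.

B flat 1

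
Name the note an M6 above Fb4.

Six letter names up from F: D.
A major sixth is 9 semitones; 9 semitones up from Fb4 gives Db5.

Db5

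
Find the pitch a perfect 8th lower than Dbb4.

For an octave the letter name doesn't change: still D, an octave down.
A perfect octave is 12 semitones; 12 semitones down from Dbb4 gives Dbb3.

Dbb3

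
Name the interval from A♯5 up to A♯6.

A to A is the same letter name, plus an octave: an octave.
The perfect octave spans 12 semitones, and A#5 to A#6 is exactly 12 semitones — so this is a perfect octave.

perfect 8th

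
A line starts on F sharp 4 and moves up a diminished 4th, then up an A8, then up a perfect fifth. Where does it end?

A diminished fourth up from F#4 is Bb4.
Bb4 up an augmented octave → B5 (13 semitones).
A perfect fifth up from B5 is F#6.

F sharp 6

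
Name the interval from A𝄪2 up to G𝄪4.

m14

A to G spans seven letter names (A-B-C-D-E-F-G), plus an octave, so the interval is some kind of fourteenth.
At 22 semitones, A##2→G##4 falls one short of a major fourteenth: minor.
(Equivalently, a compound minor seventh: a minor seventh plus an octave.)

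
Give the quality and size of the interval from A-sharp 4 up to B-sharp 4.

A to B spans two letter names (A-B), so the interval is some kind of second.
The major second spans 2 semitones, and A#4 to B#4 is exactly 2 semitones — so this is a major second.

major 2nd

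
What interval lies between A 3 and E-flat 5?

diminished twelfth

A to E spans five letter names (A-B-C-D-E), plus an octave — that makes it a twelfth of some quality.
A perfect twelfth would be 19 semitones; A3 to Eb5 is 18, one semitone narrower, so the interval is diminished.
(Equivalently, a compound diminished fifth: a diminished fifth plus an octave.)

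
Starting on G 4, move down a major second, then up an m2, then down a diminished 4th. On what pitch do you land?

A major second down from G4 is F4.
F4 up a minor second → Gb4 (1 semitone).
A diminished fourth down from Gb4 is D4.

D 4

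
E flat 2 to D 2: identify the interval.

Descending from Eb2 to D2 is the same interval as ascending D2 to Eb2.
D to E spans two letter names (D-E) — that makes it a second of some quality.
A major second would be 2 semitones, but D2 to Eb2 is 1 — one semitone narrower, making it a minor second.

minor 2nd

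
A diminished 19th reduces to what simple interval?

Subtracting seven from the interval number removes an octave: 19 − 14 = 5.
That makes a diminished nineteenth a compound diminished fifth — 2 octaves plus a diminished fifth.

diminished fifth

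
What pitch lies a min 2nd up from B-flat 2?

The second takes the letter from B up to C.
Moving 1 semitone up from Bb2 (the size of a minor second) reaches Cb3.

C-flat 3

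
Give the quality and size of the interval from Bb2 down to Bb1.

Descending from Bb2 to Bb1 is the same interval as ascending Bb1 to Bb2.
B to B is the same letter name, plus an octave: an octave.
The perfect octave spans 12 semitones, and Bb1 to Bb2 is exactly 12 semitones — so this is a perfect octave.

P8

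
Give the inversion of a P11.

First reduce the compound perfect eleventh to its simple form, a perfect fourth.
Inverted interval numbers add to nine, so a fourth pairs with a fifth (4 + 5 = 9).
Quality inverts too: perfect stays perfect. That makes the inversion a perfect fifth.

perfect fifth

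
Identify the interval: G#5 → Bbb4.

doubly augmented 6th

Descending from G#5 to Bbb4 is the same interval as ascending Bbb4 to G#5.
B to G spans six letter names (B-C-D-E-F-G): a sixth.
The major sixth is 9 semitones; here we have 11, two semitones wider: doubly augmented.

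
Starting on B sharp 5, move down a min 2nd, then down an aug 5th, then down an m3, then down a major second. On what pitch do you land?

A sharp 4

B#5 down a minor second → A##5 (1 semitone).
An augmented fifth down from A##5 is D#5.
D#5 down a minor third → B#4 (3 semitones).
Down a major second from B#4: A#4 (2 semitones down).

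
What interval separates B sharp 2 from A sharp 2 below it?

M2

Descending from B#2 to A#2 is the same interval as ascending A#2 to B#2.
A to B spans two letter names (A-B): a second.
A#2 to B#2 is 2 semitones, matching the major second exactly, so the quality is major.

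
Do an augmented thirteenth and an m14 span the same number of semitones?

An augmented thirteenth = 22 semitones = a minor fourteenth; enharmonically equal.

Yes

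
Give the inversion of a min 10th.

First reduce the compound minor tenth to its simple form, a minor third.
The rule of nine gives the new number: 9 − 3 = 6, so a third becomes a sixth.
And minor becomes major under inversion, so we get a major sixth.

major sixth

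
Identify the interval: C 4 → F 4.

perfect fourth

C to F spans four letter names (C-D-E-F) — that makes it a fourth of some quality.
Counting semitones, C4→F4 is 5, which is the perfect fourth.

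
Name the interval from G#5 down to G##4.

Descending from G#5 to G##4 is the same interval as ascending G##4 to G#5.
G to G is the same letter name, plus an octave: an octave.
A perfect octave would be 12 semitones; G##4 to G#5 is 11, one semitone narrower, so the interval is diminished.

diminished octave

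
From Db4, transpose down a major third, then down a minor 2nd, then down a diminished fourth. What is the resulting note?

Db4 down a major third → Bbb3 (4 semitones).
Bbb3 down a minor second → Ab3 (1 semitone).
A diminished fourth down from Ab3 is E3.

E3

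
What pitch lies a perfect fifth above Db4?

Counting five letter names up from D lands on A.
Moving 7 semitones up from Db4 (the size of a perfect fifth) reaches Ab4.

Ab4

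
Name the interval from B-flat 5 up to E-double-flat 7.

B to E spans four letter names (B-C-D-E), plus an octave: an eleventh.
A perfect eleventh would be 17 semitones; Bb5 to Ebb7 is 16, one semitone narrower, so the interval is diminished.
(Equivalently, a compound diminished fourth: a diminished fourth plus an octave.)

d11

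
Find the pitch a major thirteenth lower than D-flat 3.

Six letters down from D (plus an octave) reaches F.
Moving 21 semitones down from Db3 (the size of a major thirteenth) reaches Fb1.

F-flat 1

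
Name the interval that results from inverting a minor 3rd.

M6

Inverted interval numbers add to nine, so a third pairs with a sixth (3 + 6 = 9).
And minor becomes major under inversion, so we get a major sixth.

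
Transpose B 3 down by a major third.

G 3

Counting three letter names down from B lands on G.
A major third spans 4 semitones, so from B3 the target pitch is G3.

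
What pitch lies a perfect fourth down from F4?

C4

Counting four letter names down from F lands on C.
A perfect fourth spans 5 semitones, so from F4 the target pitch is C4.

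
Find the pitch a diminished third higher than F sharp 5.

Counting three letter names up from F lands on A.
Moving 2 semitones up from F#5 (the size of a diminished third) reaches Ab5.

A flat 5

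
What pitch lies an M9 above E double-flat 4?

F flat 5

The ninth's letter: E up two letter names plus an octave → F.
A major ninth is 14 semitones; 14 semitones up from Ebb4 gives Fb5.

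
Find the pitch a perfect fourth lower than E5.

The fourth takes the letter from E down to B.
Moving 5 semitones down from E5 (the size of a perfect fourth) reaches B4.

B4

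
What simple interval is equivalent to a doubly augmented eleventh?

doubly augmented fourth

Subtracting seven from the interval number removes an octave: 11 − 7 = 4.
So a doubly augmented eleventh is an octave plus a doubly augmented fourth. The quality is unchanged.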